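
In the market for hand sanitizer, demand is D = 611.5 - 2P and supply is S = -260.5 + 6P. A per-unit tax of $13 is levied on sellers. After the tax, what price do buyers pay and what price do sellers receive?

Buyers pay $118.75, sellers receive $105.75

Pre-tax equilibrium: P* = 109, Q* = 393.5.
Tax on sellers shifts supply to S = -260.5 + 6(P − 13) = -338.5 + 6P.
611.5 - 2P = -338.5 + 6P gives buyer price Pb = 118.75; sellers receive Ps = 118.75 − 13 = 105.75.
New quantity: Q = 611.5 − 2(118.75) = 374.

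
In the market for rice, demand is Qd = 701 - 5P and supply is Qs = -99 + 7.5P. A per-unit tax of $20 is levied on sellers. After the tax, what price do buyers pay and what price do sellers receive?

Pre-tax equilibrium: P* = 64, Q* = 381.
Tax on sellers shifts supply to Qs = -99 + 7.5(P − 20) = -249 + 7.5P.
701 - 5P = -249 + 7.5P gives buyer price Pb = 76; sellers receive Ps = 76 − 20 = 56.
New quantity: Q = 701 − 5(76) = 321.

Buyers pay $76, sellers receive $56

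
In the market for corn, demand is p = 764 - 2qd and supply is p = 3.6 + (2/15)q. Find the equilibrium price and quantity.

Set the two price expressions equal: 764 - 2q = 3.6 + (2/15)q.
760.4 = (32/15)q, so q* = 356.4375.
p* = 764 − (2)(356.4375) = 51.125.

p* = 51.125, q* = 356.4375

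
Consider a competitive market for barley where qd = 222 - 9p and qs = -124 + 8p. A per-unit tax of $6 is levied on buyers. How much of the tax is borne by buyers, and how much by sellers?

Pre-tax equilibrium: p* = 346/17, q* = 660/17.
Tax on buyers shifts demand to qd = 222 − 9(p + 6) = 168 - 9p.
168 - 9p = -124 + 8p gives seller price ps = 292/17; buyers pay pb = 292/17 + 6 = 394/17.
New quantity: q = 222 − 9(394/17) = 228/17.
Buyer burden = 394/17 − 346/17 = 48/17; seller burden = 346/17 − 292/17 = 54/17.

Buyers bear 48/17, sellers bear 54/17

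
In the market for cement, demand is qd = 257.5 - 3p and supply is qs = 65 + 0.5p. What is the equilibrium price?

p* = 55

Set qd = qs: 257.5 - 3p = 65 + 0.5p.
192.5 = 3.5p, so p* = 55.
q* = 257.5 − 3(55) = 92.5.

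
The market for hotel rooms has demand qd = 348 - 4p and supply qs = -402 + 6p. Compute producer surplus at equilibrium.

Equilibrium: 348 - 4p = -402 + 6p gives p* = 75, q* = 48.
Supply starts at p = 67 (where qs = 0).
PS = ½(75 − 67)(48) = 192.

Producer surplus = 192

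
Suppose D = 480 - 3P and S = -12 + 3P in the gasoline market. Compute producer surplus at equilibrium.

Equilibrium: 480 - 3P = -12 + 3P gives P* = 82, Q* = 234.
Supply starts at P = 4 (where S = 0).
PS = ½(82 − 4)(234) = 9126.

Producer surplus = 9126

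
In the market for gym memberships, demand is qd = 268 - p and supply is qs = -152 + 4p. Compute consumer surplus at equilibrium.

Consumer surplus = 16928

Equilibrium: 268 - p = -152 + 4p gives p* = 84, q* = 184.
Demand choke price (qd = 0): p = 268.
CS = ½(268 − 84)(184) = 16928.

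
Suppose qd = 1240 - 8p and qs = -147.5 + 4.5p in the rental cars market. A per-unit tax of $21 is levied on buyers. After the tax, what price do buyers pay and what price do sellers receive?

Buyers pay $118.56, sellers receive $97.56

Pre-tax equilibrium: p* = 111, q* = 352.
Tax on buyers shifts demand to qd = 1240 − 8(p + 21) = 1072 - 8p.
1072 - 8p = -147.5 + 4.5p gives seller price ps = 97.56; buyers pay pb = 97.56 + 21 = 118.56.
New quantity: q = 1240 − 8(118.56) = 291.52.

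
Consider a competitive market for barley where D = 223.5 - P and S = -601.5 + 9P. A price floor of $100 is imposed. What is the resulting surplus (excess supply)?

Equilibrium price would be P* = 82.5, so the floor at 100 binds.
At P = 100: D = 123.5, S = 298.5.
Surplus = 298.5 − 123.5 = 175.

Surplus = 175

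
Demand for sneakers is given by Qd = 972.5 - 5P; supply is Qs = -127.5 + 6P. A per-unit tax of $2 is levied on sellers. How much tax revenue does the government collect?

Tax revenue = 10275/11

Pre-tax equilibrium: P* = 100, Q* = 472.5.
Tax on sellers shifts supply to Qs = -127.5 + 6(P − 2) = -139.5 + 6P.
972.5 - 5P = -139.5 + 6P gives buyer price Pb = 1112/11; sellers receive Ps = 1112/11 − 2 = 1090/11.
New quantity: Q = 972.5 − 5(1112/11) = 10275/22.
Revenue = 2 × 10275/22 = 10275/11.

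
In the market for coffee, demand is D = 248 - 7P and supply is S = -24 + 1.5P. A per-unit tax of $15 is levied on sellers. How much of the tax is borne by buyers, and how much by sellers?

Buyers bear 45/17, sellers bear 210/17

Pre-tax equilibrium: P* = 32, Q* = 24.
Tax on sellers shifts supply to S = -24 + 1.5(P − 15) = -46.5 + 1.5P.
248 - 7P = -46.5 + 1.5P gives buyer price Pb = 589/17; sellers receive Ps = 589/17 − 15 = 334/17.
New quantity: Q = 248 − 7(589/17) = 93/17.
Buyer burden = 589/17 − 32 = 45/17; seller burden = 32 − 334/17 = 210/17.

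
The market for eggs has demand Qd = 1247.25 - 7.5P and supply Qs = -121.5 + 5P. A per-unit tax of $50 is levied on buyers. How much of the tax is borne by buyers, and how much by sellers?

Buyers bear $20, sellers bear $30

Pre-tax equilibrium: P* = 109.5, Q* = 426.
Tax on buyers shifts demand to Qd = 1247.25 − 7.5(P + 50) = 872.25 - 7.5P.
872.25 - 7.5P = -121.5 + 5P gives seller price Ps = 79.5; buyers pay Pb = 79.5 + 50 = 129.5.
New quantity: Q = 1247.25 − 7.5(129.5) = 276.
Buyer burden = 129.5 − 109.5 = 20; seller burden = 109.5 − 79.5 = 30.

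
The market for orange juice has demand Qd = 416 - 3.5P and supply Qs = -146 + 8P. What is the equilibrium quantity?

Set Qd = Qs: 416 - 3.5P = -146 + 8P.
562 = 11.5P, so P* = 1124/23.
Q* = 416 − 3.5(1124/23) = 5634/23.

Q* = 5634/23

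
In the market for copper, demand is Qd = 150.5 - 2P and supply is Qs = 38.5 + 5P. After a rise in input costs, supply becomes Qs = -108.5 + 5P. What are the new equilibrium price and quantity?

Original equilibrium: P* = 16, Q* = 118.5.
New equilibrium: 150.5 - 2P = -108.5 + 5P, so 259 = 7P and P' = 37; Q' = 150.5 − 2(37) = 76.5.

P' = 37, Q' = 76.5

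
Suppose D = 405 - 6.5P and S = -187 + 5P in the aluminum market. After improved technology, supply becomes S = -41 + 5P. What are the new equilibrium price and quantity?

P' = 892/23, Q' = 3517/23

Original equilibrium: P* = 1184/23, Q* = 1619/23.
New equilibrium: 405 - 6.5P = -41 + 5P, so 446 = 11.5P and P' = 892/23; Q' = 405 − 6.5(892/23) = 3517/23.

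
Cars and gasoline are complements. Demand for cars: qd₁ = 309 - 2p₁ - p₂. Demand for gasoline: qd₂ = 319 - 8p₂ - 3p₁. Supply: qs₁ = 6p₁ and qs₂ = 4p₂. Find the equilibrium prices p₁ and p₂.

Market 1: 309 - 2p₁ - p₂ = 6p₁ → 8p₁ + p₂ = 309.
Market 2: 12p₂ + 3p₁ = 319.
Eliminating p₂: 12×(1) − 1×(2) gives 93p₁ = 3389, so p₁ = 3389/93.
Back-substitute into (2): p₂ = (319 − 3×3389/93) / 12 = 1625/93.

p₁ = 3389/93, p₂ = 1625/93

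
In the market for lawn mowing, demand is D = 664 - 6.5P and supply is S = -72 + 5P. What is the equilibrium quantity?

Q* = 248

Set D = S: 664 - 6.5P = -72 + 5P.
736 = 11.5P, so P* = 64.
Q* = 664 − 6.5(64) = 248.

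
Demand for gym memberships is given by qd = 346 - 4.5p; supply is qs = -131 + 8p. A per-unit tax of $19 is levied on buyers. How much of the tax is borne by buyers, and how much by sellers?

Buyers bear $12.16, sellers bear $6.84

Pre-tax equilibrium: p* = 38.16, q* = 174.28.
Tax on buyers shifts demand to qd = 346 − 4.5(p + 19) = 260.5 - 4.5p.
260.5 - 4.5p = -131 + 8p gives seller price ps = 31.32; buyers pay pb = 31.32 + 19 = 50.32.
New quantity: q = 346 − 4.5(50.32) = 119.56.
Buyer burden = 50.32 − 38.16 = 12.16; seller burden = 38.16 − 31.32 = 6.84.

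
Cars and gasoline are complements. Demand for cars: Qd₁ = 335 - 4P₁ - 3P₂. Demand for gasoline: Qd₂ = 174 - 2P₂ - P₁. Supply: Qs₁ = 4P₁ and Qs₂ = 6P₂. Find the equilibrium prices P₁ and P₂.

P₁ = 2158/61, P₂ = 1057/61

Market 1: 335 - 4P₁ - 3P₂ = 4P₁ → 8P₁ + 3P₂ = 335.
Market 2: 8P₂ + P₁ = 174.
Eliminating P₂: 8×(1) − 3×(2) gives 61P₁ = 2158, so P₁ = 2158/61.
Back-substitute into (2): P₂ = (174 − 1×2158/61) / 8 = 1057/61.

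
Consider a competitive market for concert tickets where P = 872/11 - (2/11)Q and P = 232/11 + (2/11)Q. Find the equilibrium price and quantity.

P* = 552/11, Q* = 160

Set the two price expressions equal: 872/11 - (2/11)Q = 232/11 + (2/11)Q.
640/11 = (4/11)Q, so Q* = 160.
P* = 872/11 − (2/11)(160) = 552/11.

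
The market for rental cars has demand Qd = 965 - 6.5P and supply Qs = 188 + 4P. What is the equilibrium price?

Set Qd = Qs: 965 - 6.5P = 188 + 4P.
777 = 10.5P, so P* = 74.
Q* = 965 − 6.5(74) = 484.

P* = 74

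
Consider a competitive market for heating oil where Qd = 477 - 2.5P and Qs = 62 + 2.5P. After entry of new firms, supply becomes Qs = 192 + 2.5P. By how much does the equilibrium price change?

Original equilibrium: P* = 83, Q* = 269.5.
New equilibrium: 477 - 2.5P = 192 + 2.5P, so 285 = 5P and P' = 57; Q' = 477 − 2.5(57) = 334.5.
Change in price: 57 − 83 = -26.

ΔP = -26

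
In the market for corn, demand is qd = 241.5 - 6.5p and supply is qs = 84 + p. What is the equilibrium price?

p* = 21

Set qd = qs: 241.5 - 6.5p = 84 + p.
157.5 = 7.5p, so p* = 21.
q* = 241.5 − 6.5(21) = 105.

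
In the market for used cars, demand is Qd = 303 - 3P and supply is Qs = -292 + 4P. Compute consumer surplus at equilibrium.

Consumer surplus = 384

Equilibrium: 303 - 3P = -292 + 4P gives P* = 85, Q* = 48.
Demand choke price (Qd = 0): P = 101.
CS = ½(101 − 85)(48) = 384.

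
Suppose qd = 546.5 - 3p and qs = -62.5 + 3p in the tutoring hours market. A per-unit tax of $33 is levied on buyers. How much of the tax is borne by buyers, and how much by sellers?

Buyers bear $16.5, sellers bear $16.5

Pre-tax equilibrium: p* = 101.5, q* = 242.
Tax on buyers shifts demand to qd = 546.5 − 3(p + 33) = 447.5 - 3p.
447.5 - 3p = -62.5 + 3p gives seller price ps = 85; buyers pay pb = 85 + 33 = 118.
New quantity: q = 546.5 − 3(118) = 192.5.
Buyer burden = 118 − 101.5 = 16.5; seller burden = 101.5 − 85 = 16.5.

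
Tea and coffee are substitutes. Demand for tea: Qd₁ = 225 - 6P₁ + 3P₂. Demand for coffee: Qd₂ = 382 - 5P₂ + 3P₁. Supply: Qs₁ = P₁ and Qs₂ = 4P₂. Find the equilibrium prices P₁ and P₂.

Market 1: 225 - 6P₁ + 3P₂ = P₁ → 7P₁ - 3P₂ = 225.
Market 2: 9P₂ - 3P₁ = 382.
Eliminating P₂: 9×(1) + 3×(2) gives 54P₁ = 3171, so P₁ = 1057/18.
Back-substitute into (2): P₂ = (382 + 3×1057/18) / 9 = 3349/54.

P₁ = 1057/18, P₂ = 3349/54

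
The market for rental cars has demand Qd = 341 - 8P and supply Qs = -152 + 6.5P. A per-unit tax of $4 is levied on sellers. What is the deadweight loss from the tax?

Deadweight loss = 832/29

Pre-tax equilibrium: P* = 34, Q* = 69.
Tax on sellers shifts supply to Qs = -152 + 6.5(P − 4) = -178 + 6.5P.
341 - 8P = -178 + 6.5P gives buyer price Pb = 1038/29; sellers receive Ps = 1038/29 − 4 = 922/29.
New quantity: Q = 341 − 8(1038/29) = 1585/29.
DWL = ½ × 4 × (69 − 1585/29) = 832/29.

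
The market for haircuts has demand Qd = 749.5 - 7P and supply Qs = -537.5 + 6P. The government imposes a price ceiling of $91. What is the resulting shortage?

Shortage = 104

Equilibrium price would be P* = 99, so the ceiling at 91 binds.
At P = 91: Qd = 749.5 − 7(91) = 112.5, Qs = -537.5 + 6(91) = 8.5.
Shortage = 112.5 − 8.5 = 104.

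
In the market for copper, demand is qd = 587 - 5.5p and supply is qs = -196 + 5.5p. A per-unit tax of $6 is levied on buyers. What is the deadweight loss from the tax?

Deadweight loss = 49.5

Pre-tax equilibrium: p* = 783/11, q* = 195.5.
Tax on buyers shifts demand to qd = 587 − 5.5(p + 6) = 554 - 5.5p.
554 - 5.5p = -196 + 5.5p gives seller price ps = 750/11; buyers pay pb = 750/11 + 6 = 816/11.
New quantity: q = 587 − 5.5(816/11) = 179.
DWL = ½ × 6 × (195.5 − 179) = 49.5.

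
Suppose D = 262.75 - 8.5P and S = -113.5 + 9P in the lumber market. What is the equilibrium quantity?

Q* = 80

Set D = S: 262.75 - 8.5P = -113.5 + 9P.
376.25 = 17.5P, so P* = 21.5.
Q* = 262.75 − 8.5(21.5) = 80.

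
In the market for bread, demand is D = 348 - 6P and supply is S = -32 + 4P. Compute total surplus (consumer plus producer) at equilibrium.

Total surplus = 3000

Equilibrium: 348 - 6P = -32 + 4P gives P* = 38, Q* = 120.
Demand choke price: P = 58; supply starts at P = 8.
CS = ½(58 − 38)(120) = 1200; PS = ½(38 − 8)(120) = 1800.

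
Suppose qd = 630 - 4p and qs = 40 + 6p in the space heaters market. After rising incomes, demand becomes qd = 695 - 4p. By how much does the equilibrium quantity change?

Δq = 39

Original equilibrium: p* = 59, q* = 394.
New equilibrium: 695 - 4p = 40 + 6p, so 655 = 10p and p' = 65.5; q' = 695 − 4(65.5) = 433.
Change in quantity: 433 − 394 = 39.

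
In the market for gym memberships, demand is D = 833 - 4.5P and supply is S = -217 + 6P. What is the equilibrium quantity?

Q* = 383

Set D = S: 833 - 4.5P = -217 + 6P.
1050 = 10.5P, so P* = 100.
Q* = 833 − 4.5(100) = 383.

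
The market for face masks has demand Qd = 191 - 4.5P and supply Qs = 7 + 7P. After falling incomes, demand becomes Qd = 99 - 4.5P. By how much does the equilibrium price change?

ΔP = -8

Original equilibrium: P* = 16, Q* = 119.
New equilibrium: 99 - 4.5P = 7 + 7P, so 92 = 11.5P and P' = 8; Q' = 99 − 4.5(8) = 63.
Change in price: 8 − 16 = -8.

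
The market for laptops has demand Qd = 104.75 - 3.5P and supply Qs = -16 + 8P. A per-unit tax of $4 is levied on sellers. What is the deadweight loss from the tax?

Deadweight loss = 448/23

Pre-tax equilibrium: P* = 10.5, Q* = 68.
Tax on sellers shifts supply to Qs = -16 + 8(P − 4) = -48 + 8P.
104.75 - 3.5P = -48 + 8P gives buyer price Pb = 611/46; sellers receive Ps = 611/46 − 4 = 427/46.
New quantity: Q = 104.75 − 3.5(611/46) = 1340/23.
DWL = ½ × 4 × (68 − 1340/23) = 448/23.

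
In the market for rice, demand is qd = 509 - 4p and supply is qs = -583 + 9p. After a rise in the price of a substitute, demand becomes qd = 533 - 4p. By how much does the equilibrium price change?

Δp = 24/13

Original equilibrium: p* = 84, q* = 173.
New equilibrium: 533 - 4p = -583 + 9p, so 1116 = 13p and p' = 1116/13; q' = 533 − 4(1116/13) = 2465/13.
Change in price: 1116/13 − 84 = 24/13.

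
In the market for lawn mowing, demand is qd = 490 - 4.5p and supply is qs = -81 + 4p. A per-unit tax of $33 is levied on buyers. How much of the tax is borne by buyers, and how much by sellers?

Buyers bear 264/17, sellers bear 297/17

Pre-tax equilibrium: p* = 1142/17, q* = 3191/17.
Tax on buyers shifts demand to qd = 490 − 4.5(p + 33) = 341.5 - 4.5p.
341.5 - 4.5p = -81 + 4p gives seller price ps = 845/17; buyers pay pb = 845/17 + 33 = 1406/17.
New quantity: q = 490 − 4.5(1406/17) = 2003/17.
Buyer burden = 1406/17 − 1142/17 = 264/17; seller burden = 1142/17 − 845/17 = 297/17.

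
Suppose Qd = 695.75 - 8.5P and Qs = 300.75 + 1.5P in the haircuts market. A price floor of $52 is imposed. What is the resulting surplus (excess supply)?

Equilibrium price would be P* = 39.5, so the floor at 52 binds.
At P = 52: Qd = 253.75, Qs = 378.75.
Surplus = 378.75 − 253.75 = 125.

Surplus = 125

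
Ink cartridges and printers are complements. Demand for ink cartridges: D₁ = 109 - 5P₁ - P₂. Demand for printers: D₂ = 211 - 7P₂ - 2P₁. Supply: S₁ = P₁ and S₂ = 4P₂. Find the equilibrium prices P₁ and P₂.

Market 1: 109 - 5P₁ - P₂ = P₁ → 6P₁ + P₂ = 109.
Market 2: 11P₂ + 2P₁ = 211.
Eliminating P₂: 11×(1) − 1×(2) gives 64P₁ = 988, so P₁ = 15.4375.
Back-substitute into (2): P₂ = (211 − 2×15.4375) / 11 = 16.375.

P₁ = 15.4375, P₂ = 16.375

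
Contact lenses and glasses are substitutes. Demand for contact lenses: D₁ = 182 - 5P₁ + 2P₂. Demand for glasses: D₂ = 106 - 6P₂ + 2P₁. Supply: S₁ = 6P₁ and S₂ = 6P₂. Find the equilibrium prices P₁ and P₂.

Market 1: 182 - 5P₁ + 2P₂ = 6P₁ → 11P₁ - 2P₂ = 182.
Market 2: 12P₂ - 2P₁ = 106.
Eliminating P₂: 12×(1) + 2×(2) gives 128P₁ = 2396, so P₁ = 18.71875.
Back-substitute into (2): P₂ = (106 + 2×18.71875) / 12 = 11.953125.

P₁ = 18.71875, P₂ = 11.953125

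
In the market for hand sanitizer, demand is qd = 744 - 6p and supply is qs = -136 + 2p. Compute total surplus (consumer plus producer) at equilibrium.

Total surplus = 2352

Equilibrium: 744 - 6p = -136 + 2p gives p* = 110, q* = 84.
Demand choke price: p = 124; supply starts at p = 68.
CS = ½(124 − 110)(84) = 588; PS = ½(110 − 68)(84) = 1764.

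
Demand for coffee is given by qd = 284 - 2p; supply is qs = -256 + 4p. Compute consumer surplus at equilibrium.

Consumer surplus = 2704

Equilibrium: 284 - 2p = -256 + 4p gives p* = 90, q* = 104.
Demand choke price (qd = 0): p = 142.
CS = ½(142 − 90)(104) = 2704.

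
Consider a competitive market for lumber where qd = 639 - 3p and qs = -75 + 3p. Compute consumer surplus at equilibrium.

Equilibrium: 639 - 3p = -75 + 3p gives p* = 119, q* = 282.
Demand choke price (qd = 0): p = 213.
CS = ½(213 − 119)(282) = 13254.

Consumer surplus = 13254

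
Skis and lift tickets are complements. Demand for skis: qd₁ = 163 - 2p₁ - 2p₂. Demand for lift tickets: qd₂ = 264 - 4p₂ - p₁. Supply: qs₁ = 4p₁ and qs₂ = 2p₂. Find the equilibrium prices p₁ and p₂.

p₁ = 225/17, p₂ = 1421/34

Market 1: 163 - 2p₁ - 2p₂ = 4p₁ → 6p₁ + 2p₂ = 163.
Market 2: 6p₂ + p₁ = 264.
Eliminating p₂: 6×(1) − 2×(2) gives 34p₁ = 450, so p₁ = 225/17.
Back-substitute into (2): p₂ = (264 − 1×225/17) / 6 = 1421/34.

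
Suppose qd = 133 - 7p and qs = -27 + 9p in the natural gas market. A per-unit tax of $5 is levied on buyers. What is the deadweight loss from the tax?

Pre-tax equilibrium: p* = 10, q* = 63.
Tax on buyers shifts demand to qd = 133 − 7(p + 5) = 98 - 7p.
98 - 7p = -27 + 9p gives seller price ps = 7.8125; buyers pay pb = 7.8125 + 5 = 12.8125.
New quantity: q = 133 − 7(12.8125) = 43.3125.
DWL = ½ × 5 × (63 − 43.3125) = 49.21875.

Deadweight loss = 49.21875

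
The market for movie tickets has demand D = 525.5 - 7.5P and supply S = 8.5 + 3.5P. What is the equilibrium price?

P* = 47

Set D = S: 525.5 - 7.5P = 8.5 + 3.5P.
517 = 11P, so P* = 47.
Q* = 525.5 − 7.5(47) = 173.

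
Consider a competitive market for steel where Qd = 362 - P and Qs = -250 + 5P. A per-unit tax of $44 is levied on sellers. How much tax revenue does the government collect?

Pre-tax equilibrium: P* = 102, Q* = 260.
Tax on sellers shifts supply to Qs = -250 + 5(P − 44) = -470 + 5P.
362 - P = -470 + 5P gives buyer price Pb = 416/3; sellers receive Ps = 416/3 − 44 = 284/3.
New quantity: Q = 362 − 1(416/3) = 670/3.
Revenue = 44 × 670/3 = 29480/3.

Tax revenue = 29480/3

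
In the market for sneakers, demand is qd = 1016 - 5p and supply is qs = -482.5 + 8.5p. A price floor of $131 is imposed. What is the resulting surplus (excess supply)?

Surplus = 270

Equilibrium price would be p* = 111, so the floor at 131 binds.
At p = 131: qd = 361, qs = 631.
Surplus = 631 − 361 = 270.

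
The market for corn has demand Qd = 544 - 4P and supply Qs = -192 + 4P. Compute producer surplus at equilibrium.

Producer surplus = 3872

Equilibrium: 544 - 4P = -192 + 4P gives P* = 92, Q* = 176.
Supply starts at P = 48 (where Qs = 0).
PS = ½(92 − 48)(176) = 3872.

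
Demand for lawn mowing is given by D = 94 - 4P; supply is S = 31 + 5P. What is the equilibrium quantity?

Q* = 66

Set D = S: 94 - 4P = 31 + 5P.
63 = 9P, so P* = 7.
Q* = 94 − 4(7) = 66.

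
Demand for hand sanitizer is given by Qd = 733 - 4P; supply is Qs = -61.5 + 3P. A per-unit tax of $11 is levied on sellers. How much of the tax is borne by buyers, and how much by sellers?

Pre-tax equilibrium: P* = 113.5, Q* = 279.
Tax on sellers shifts supply to Qs = -61.5 + 3(P − 11) = -94.5 + 3P.
733 - 4P = -94.5 + 3P gives buyer price Pb = 1655/14; sellers receive Ps = 1655/14 − 11 = 1501/14.
New quantity: Q = 733 − 4(1655/14) = 1821/7.
Buyer burden = 1655/14 − 113.5 = 33/7; seller burden = 113.5 − 1501/14 = 44/7.

Buyers bear 33/7, sellers bear 44/7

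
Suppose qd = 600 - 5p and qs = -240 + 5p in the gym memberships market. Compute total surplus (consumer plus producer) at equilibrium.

Total surplus = 6480

Equilibrium: 600 - 5p = -240 + 5p gives p* = 84, q* = 180.
Demand choke price: p = 120; supply starts at p = 48.
CS = ½(120 − 84)(180) = 3240; PS = ½(84 − 48)(180) = 3240.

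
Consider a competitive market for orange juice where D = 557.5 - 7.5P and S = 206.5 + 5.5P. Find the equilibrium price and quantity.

P* = 27, Q* = 355

Set D = S: 557.5 - 7.5P = 206.5 + 5.5P.
351 = 13P, so P* = 27.
Q* = 557.5 − 7.5(27) = 355.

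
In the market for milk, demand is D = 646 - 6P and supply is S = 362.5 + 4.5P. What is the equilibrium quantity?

Set D = S: 646 - 6P = 362.5 + 4.5P.
283.5 = 10.5P, so P* = 27.
Q* = 646 − 6(27) = 484.

Q* = 484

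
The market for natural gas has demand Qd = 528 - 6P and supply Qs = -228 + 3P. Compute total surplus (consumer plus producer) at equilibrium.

Equilibrium: 528 - 6P = -228 + 3P gives P* = 84, Q* = 24.
Demand choke price: P = 88; supply starts at P = 76.
CS = ½(88 − 84)(24) = 48; PS = ½(84 − 76)(24) = 96.

Total surplus = 144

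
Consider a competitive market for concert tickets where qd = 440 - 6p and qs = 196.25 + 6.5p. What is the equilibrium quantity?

q* = 323

Set qd = qs: 440 - 6p = 196.25 + 6.5p.
243.75 = 12.5p, so p* = 19.5.
q* = 440 − 6(19.5) = 323.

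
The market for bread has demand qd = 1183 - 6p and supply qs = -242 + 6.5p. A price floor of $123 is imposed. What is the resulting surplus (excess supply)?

Surplus = 112.5

Equilibrium price would be p* = 114, so the floor at 123 binds.
At p = 123: qd = 445, qs = 557.5.
Surplus = 557.5 − 445 = 112.5.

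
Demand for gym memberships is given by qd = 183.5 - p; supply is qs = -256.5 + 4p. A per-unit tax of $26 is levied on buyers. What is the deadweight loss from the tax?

Deadweight loss = 270.4

Pre-tax equilibrium: p* = 88, q* = 95.5.
Tax on buyers shifts demand to qd = 183.5 − 1(p + 26) = 157.5 - p.
157.5 - p = -256.5 + 4p gives seller price ps = 82.8; buyers pay pb = 82.8 + 26 = 108.8.
New quantity: q = 183.5 − 1(108.8) = 74.7.
DWL = ½ × 26 × (95.5 − 74.7) = 270.4.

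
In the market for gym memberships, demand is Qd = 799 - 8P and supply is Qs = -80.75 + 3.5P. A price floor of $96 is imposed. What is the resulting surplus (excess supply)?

Surplus = 224.25

Equilibrium price would be P* = 76.5, so the floor at 96 binds.
At P = 96: Qd = 31, Qs = 255.25.
Surplus = 255.25 − 31 = 224.25.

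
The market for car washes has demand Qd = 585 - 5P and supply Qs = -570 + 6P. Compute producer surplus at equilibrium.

Equilibrium: 585 - 5P = -570 + 6P gives P* = 105, Q* = 60.
Supply starts at P = 95 (where Qs = 0).
PS = ½(105 − 95)(60) = 300.

Producer surplus = 300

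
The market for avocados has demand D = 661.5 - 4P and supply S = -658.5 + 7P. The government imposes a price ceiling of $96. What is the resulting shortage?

Equilibrium price would be P* = 120, so the ceiling at 96 binds.
At P = 96: D = 661.5 − 4(96) = 277.5, S = -658.5 + 7(96) = 13.5.
Shortage = 277.5 − 13.5 = 264.

Shortage = 264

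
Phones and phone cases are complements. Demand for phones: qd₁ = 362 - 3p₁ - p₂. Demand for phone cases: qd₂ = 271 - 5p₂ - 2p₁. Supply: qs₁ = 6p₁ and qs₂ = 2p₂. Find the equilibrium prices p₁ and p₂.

Market 1: 362 - 3p₁ - p₂ = 6p₁ → 9p₁ + p₂ = 362.
Market 2: 7p₂ + 2p₁ = 271.
Eliminating p₂: 7×(1) − 1×(2) gives 61p₁ = 2263, so p₁ = 2263/61.
Back-substitute into (2): p₂ = (271 − 2×2263/61) / 7 = 1715/61.

p₁ = 2263/61, p₂ = 1715/61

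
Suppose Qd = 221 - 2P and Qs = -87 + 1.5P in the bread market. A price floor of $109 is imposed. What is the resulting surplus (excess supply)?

Surplus = 73.5

Equilibrium price would be P* = 88, so the floor at 109 binds.
At P = 109: Qd = 3, Qs = 76.5.
Surplus = 76.5 − 3 = 73.5.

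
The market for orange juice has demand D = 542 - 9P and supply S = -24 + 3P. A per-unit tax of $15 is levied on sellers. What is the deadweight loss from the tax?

Deadweight loss = 253.125

Pre-tax equilibrium: P* = 283/6, Q* = 117.5.
Tax on sellers shifts supply to S = -24 + 3(P − 15) = -69 + 3P.
542 - 9P = -69 + 3P gives buyer price Pb = 611/12; sellers receive Ps = 611/12 − 15 = 431/12.
New quantity: Q = 542 − 9(611/12) = 83.75.
DWL = ½ × 15 × (117.5 − 83.75) = 253.125.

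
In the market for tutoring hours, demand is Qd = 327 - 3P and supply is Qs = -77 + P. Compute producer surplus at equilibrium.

Producer surplus = 288

Equilibrium: 327 - 3P = -77 + P gives P* = 101, Q* = 24.
Supply starts at P = 77 (where Qs = 0).
PS = ½(101 − 77)(24) = 288.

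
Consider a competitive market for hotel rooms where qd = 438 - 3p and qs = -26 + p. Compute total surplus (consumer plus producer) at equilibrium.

Equilibrium: 438 - 3p = -26 + p gives p* = 116, q* = 90.
Demand choke price: p = 146; supply starts at p = 26.
CS = ½(146 − 116)(90) = 1350; PS = ½(116 − 26)(90) = 4050.

Total surplus = 5400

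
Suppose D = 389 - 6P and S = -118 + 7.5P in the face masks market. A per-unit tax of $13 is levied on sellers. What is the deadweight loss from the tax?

Pre-tax equilibrium: P* = 338/9, Q* = 491/3.
Tax on sellers shifts supply to S = -118 + 7.5(P − 13) = -215.5 + 7.5P.
389 - 6P = -215.5 + 7.5P gives buyer price Pb = 403/9; sellers receive Ps = 403/9 − 13 = 286/9.
New quantity: Q = 389 − 6(403/9) = 361/3.
DWL = ½ × 13 × (491/3 − 361/3) = 845/3.

Deadweight loss = 845/3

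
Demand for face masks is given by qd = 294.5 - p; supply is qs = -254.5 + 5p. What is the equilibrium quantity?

q* = 203

Set qd = qs: 294.5 - p = -254.5 + 5p.
549 = 6p, so p* = 91.5.
q* = 294.5 − 1(91.5) = 203.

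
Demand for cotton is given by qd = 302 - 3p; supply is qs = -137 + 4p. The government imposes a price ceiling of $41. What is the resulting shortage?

Shortage = 152

Equilibrium price would be p* = 439/7, so the ceiling at 41 binds.
At p = 41: qd = 302 − 3(41) = 179, qs = -137 + 4(41) = 27.
Shortage = 179 − 27 = 152.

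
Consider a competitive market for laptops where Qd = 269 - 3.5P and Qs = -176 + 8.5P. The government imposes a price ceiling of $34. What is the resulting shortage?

Equilibrium price would be P* = 445/12, so the ceiling at 34 binds.
At P = 34: Qd = 269 − 3.5(34) = 150, Qs = -176 + 8.5(34) = 113.
Shortage = 150 − 113 = 37.

Shortage = 37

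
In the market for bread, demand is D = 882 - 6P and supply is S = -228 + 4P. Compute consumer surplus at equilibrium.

Equilibrium: 882 - 6P = -228 + 4P gives P* = 111, Q* = 216.
Demand choke price (D = 0): P = 147.
CS = ½(147 − 111)(216) = 3888.

Consumer surplus = 3888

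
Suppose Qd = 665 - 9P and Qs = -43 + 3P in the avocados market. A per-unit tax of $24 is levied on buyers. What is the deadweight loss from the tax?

Pre-tax equilibrium: P* = 59, Q* = 134.
Tax on buyers shifts demand to Qd = 665 − 9(P + 24) = 449 - 9P.
449 - 9P = -43 + 3P gives seller price Ps = 41; buyers pay Pb = 41 + 24 = 65.
New quantity: Q = 665 − 9(65) = 80.
DWL = ½ × 24 × (134 − 80) = 648.

Deadweight loss = 648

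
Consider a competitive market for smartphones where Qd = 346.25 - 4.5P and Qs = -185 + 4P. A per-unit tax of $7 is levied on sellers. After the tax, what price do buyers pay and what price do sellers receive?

Pre-tax equilibrium: P* = 62.5, Q* = 65.
Tax on sellers shifts supply to Qs = -185 + 4(P − 7) = -213 + 4P.
346.25 - 4.5P = -213 + 4P gives buyer price Pb = 2237/34; sellers receive Ps = 2237/34 − 7 = 1999/34.
New quantity: Q = 346.25 − 4.5(2237/34) = 853/17.

Buyers pay 2237/34, sellers receive 1999/34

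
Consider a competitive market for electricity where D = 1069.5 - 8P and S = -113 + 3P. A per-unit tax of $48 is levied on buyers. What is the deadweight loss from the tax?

Pre-tax equilibrium: P* = 107.5, Q* = 209.5.
Tax on buyers shifts demand to D = 1069.5 − 8(P + 48) = 685.5 - 8P.
685.5 - 8P = -113 + 3P gives seller price Ps = 1597/22; buyers pay Pb = 1597/22 + 48 = 2653/22.
New quantity: Q = 1069.5 − 8(2653/22) = 2305/22.
DWL = ½ × 48 × (209.5 − 2305/22) = 27648/11.

Deadweight loss = 27648/11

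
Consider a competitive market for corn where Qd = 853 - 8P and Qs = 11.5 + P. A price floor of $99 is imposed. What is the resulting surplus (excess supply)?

Surplus = 49.5

Equilibrium price would be P* = 93.5, so the floor at 99 binds.
At P = 99: Qd = 61, Qs = 110.5.
Surplus = 110.5 − 61 = 49.5.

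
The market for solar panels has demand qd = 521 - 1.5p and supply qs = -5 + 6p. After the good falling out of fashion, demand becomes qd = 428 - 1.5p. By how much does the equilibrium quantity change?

Original equilibrium: p* = 1052/15, q* = 415.8.
New equilibrium: 428 - 1.5p = -5 + 6p, so 433 = 7.5p and p' = 866/15; q' = 428 − 1.5(866/15) = 341.4.
Change in quantity: 341.4 − 415.8 = -74.4.

Δq = -74.4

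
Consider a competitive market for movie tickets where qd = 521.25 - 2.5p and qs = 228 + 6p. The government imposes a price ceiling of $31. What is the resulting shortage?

Equilibrium price would be p* = 34.5, so the ceiling at 31 binds.
At p = 31: qd = 521.25 − 2.5(31) = 443.75, qs = 228 + 6(31) = 414.
Shortage = 443.75 − 414 = 29.75.

Shortage = 29.75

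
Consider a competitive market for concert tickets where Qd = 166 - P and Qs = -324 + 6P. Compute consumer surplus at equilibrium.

Equilibrium: 166 - P = -324 + 6P gives P* = 70, Q* = 96.
Demand choke price (Qd = 0): P = 166.
CS = ½(166 − 70)(96) = 4608.

Consumer surplus = 4608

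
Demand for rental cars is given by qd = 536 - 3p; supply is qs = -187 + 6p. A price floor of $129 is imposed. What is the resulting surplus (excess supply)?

Equilibrium price would be p* = 241/3, so the floor at 129 binds.
At p = 129: qd = 149, qs = 587.
Surplus = 587 − 149 = 438.

Surplus = 438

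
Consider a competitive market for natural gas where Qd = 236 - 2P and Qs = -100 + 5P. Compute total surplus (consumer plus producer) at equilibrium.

Equilibrium: 236 - 2P = -100 + 5P gives P* = 48, Q* = 140.
Demand choke price: P = 118; supply starts at P = 20.
CS = ½(118 − 48)(140) = 4900; PS = ½(48 − 20)(140) = 1960.

Total surplus = 6860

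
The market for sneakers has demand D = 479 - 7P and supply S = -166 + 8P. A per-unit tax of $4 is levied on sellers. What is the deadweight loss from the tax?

Pre-tax equilibrium: P* = 43, Q* = 178.
Tax on sellers shifts supply to S = -166 + 8(P − 4) = -198 + 8P.
479 - 7P = -198 + 8P gives buyer price Pb = 677/15; sellers receive Ps = 677/15 − 4 = 617/15.
New quantity: Q = 479 − 7(677/15) = 2446/15.
DWL = ½ × 4 × (178 − 2446/15) = 448/15.

Deadweight loss = 448/15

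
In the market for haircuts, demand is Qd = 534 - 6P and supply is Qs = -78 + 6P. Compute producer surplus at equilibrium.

Equilibrium: 534 - 6P = -78 + 6P gives P* = 51, Q* = 228.
Supply starts at P = 13 (where Qs = 0).
PS = ½(51 − 13)(228) = 4332.

Producer surplus = 4332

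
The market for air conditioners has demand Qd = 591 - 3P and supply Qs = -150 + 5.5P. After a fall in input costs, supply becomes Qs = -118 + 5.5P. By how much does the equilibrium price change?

Original equilibrium: P* = 1482/17, Q* = 5601/17.
New equilibrium: 591 - 3P = -118 + 5.5P, so 709 = 8.5P and P' = 1418/17; Q' = 591 − 3(1418/17) = 5793/17.
Change in price: 1418/17 − 1482/17 = -64/17.

ΔP = -64/17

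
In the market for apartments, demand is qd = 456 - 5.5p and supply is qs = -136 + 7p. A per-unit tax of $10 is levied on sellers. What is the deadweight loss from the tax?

Deadweight loss = 154

Pre-tax equilibrium: p* = 47.36, q* = 195.52.
Tax on sellers shifts supply to qs = -136 + 7(p − 10) = -206 + 7p.
456 - 5.5p = -206 + 7p gives buyer price pb = 52.96; sellers receive ps = 52.96 − 10 = 42.96.
New quantity: q = 456 − 5.5(52.96) = 164.72.
DWL = ½ × 10 × (195.52 − 164.72) = 154.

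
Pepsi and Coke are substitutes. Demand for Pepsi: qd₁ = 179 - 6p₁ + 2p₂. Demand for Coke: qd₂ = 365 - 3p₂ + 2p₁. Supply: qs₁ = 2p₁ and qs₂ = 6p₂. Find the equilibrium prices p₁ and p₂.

p₁ = 2341/68, p₂ = 1639/34

Market 1: 179 - 6p₁ + 2p₂ = 2p₁ → 8p₁ - 2p₂ = 179.
Market 2: 9p₂ - 2p₁ = 365.
Eliminating p₂: 9×(1) + 2×(2) gives 68p₁ = 2341, so p₁ = 2341/68.
Back-substitute into (2): p₂ = (365 + 2×2341/68) / 9 = 1639/34.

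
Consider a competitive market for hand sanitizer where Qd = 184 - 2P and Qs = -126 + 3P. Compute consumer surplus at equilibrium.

Equilibrium: 184 - 2P = -126 + 3P gives P* = 62, Q* = 60.
Demand choke price (Qd = 0): P = 92.
CS = ½(92 − 62)(60) = 900.

Consumer surplus = 900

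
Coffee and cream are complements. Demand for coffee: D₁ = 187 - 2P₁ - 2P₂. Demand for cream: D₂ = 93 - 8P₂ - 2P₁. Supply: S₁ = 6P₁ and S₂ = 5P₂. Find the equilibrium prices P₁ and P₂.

Market 1: 187 - 2P₁ - 2P₂ = 6P₁ → 8P₁ + 2P₂ = 187.
Market 2: 13P₂ + 2P₁ = 93.
Eliminating P₂: 13×(1) − 2×(2) gives 100P₁ = 2245, so P₁ = 22.45.
Back-substitute into (2): P₂ = (93 − 2×22.45) / 13 = 3.7.

P₁ = 22.45, P₂ = 3.7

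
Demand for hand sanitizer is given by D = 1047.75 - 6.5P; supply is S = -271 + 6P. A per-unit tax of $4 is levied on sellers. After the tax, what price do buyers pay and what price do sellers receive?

Pre-tax equilibrium: P* = 105.5, Q* = 362.
Tax on sellers shifts supply to S = -271 + 6(P − 4) = -295 + 6P.
1047.75 - 6.5P = -295 + 6P gives buyer price Pb = 107.42; sellers receive Ps = 107.42 − 4 = 103.42.
New quantity: Q = 1047.75 − 6.5(107.42) = 349.52.

Buyers pay $107.42, sellers receive $103.42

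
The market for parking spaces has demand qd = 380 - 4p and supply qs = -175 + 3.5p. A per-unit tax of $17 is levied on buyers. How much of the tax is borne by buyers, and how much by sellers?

Pre-tax equilibrium: p* = 74, q* = 84.
Tax on buyers shifts demand to qd = 380 − 4(p + 17) = 312 - 4p.
312 - 4p = -175 + 3.5p gives seller price ps = 974/15; buyers pay pb = 974/15 + 17 = 1229/15.
New quantity: q = 380 − 4(1229/15) = 784/15.
Buyer burden = 1229/15 − 74 = 119/15; seller burden = 74 − 974/15 = 136/15.

Buyers bear 119/15, sellers bear 136/15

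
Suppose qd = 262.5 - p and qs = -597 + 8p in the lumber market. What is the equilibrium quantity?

q* = 167

Set qd = qs: 262.5 - p = -597 + 8p.
859.5 = 9p, so p* = 95.5.
q* = 262.5 − 1(95.5) = 167.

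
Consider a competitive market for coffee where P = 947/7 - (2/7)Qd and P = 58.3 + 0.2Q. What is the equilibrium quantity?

Set the two price expressions equal: 947/7 - (2/7)Q = 58.3 + 0.2Q.
5389/70 = (17/35)Q, so Q* = 158.5.
P* = 947/7 − (2/7)(158.5) = 90.

Q* = 158.5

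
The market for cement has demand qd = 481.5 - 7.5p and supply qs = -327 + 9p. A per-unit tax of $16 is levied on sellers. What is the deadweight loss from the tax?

Deadweight loss = 5760/11

Pre-tax equilibrium: p* = 49, q* = 114.
Tax on sellers shifts supply to qs = -327 + 9(p − 16) = -471 + 9p.
481.5 - 7.5p = -471 + 9p gives buyer price pb = 635/11; sellers receive ps = 635/11 − 16 = 459/11.
New quantity: q = 481.5 − 7.5(635/11) = 534/11.
DWL = ½ × 16 × (114 − 534/11) = 5760/11.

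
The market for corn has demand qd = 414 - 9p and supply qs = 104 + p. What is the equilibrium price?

Set qd = qs: 414 - 9p = 104 + p.
310 = 10p, so p* = 31.
q* = 414 − 9(31) = 135.

p* = 31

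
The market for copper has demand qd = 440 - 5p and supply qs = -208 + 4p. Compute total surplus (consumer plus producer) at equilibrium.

Equilibrium: 440 - 5p = -208 + 4p gives p* = 72, q* = 80.
Demand choke price: p = 88; supply starts at p = 52.
CS = ½(88 − 72)(80) = 640; PS = ½(72 − 52)(80) = 800.

Total surplus = 1440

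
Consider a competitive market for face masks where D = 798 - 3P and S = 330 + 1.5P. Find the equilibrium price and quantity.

P* = 104, Q* = 486

Set D = S: 798 - 3P = 330 + 1.5P.
468 = 4.5P, so P* = 104.
Q* = 798 − 3(104) = 486.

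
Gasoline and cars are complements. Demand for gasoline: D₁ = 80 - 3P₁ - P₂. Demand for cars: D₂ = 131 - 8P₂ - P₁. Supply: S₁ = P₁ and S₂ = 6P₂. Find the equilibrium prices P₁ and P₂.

P₁ = 989/55, P₂ = 444/55

Market 1: 80 - 3P₁ - P₂ = P₁ → 4P₁ + P₂ = 80.
Market 2: 14P₂ + P₁ = 131.
Eliminating P₂: 14×(1) − 1×(2) gives 55P₁ = 989, so P₁ = 989/55.
Back-substitute into (2): P₂ = (131 − 1×989/55) / 14 = 444/55.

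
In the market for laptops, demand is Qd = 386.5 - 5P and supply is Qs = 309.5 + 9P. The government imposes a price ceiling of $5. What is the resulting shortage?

Shortage = 7

Equilibrium price would be P* = 5.5, so the ceiling at 5 binds.
At P = 5: Qd = 386.5 − 5(5) = 361.5, Qs = 309.5 + 9(5) = 354.5.
Shortage = 361.5 − 354.5 = 7.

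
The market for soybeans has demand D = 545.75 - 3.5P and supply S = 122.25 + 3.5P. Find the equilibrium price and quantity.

P* = 60.5, Q* = 334

Set D = S: 545.75 - 3.5P = 122.25 + 3.5P.
423.5 = 7P, so P* = 60.5.
Q* = 545.75 − 3.5(60.5) = 334.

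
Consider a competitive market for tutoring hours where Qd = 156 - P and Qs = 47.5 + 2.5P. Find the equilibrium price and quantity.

P* = 31, Q* = 125

Set Qd = Qs: 156 - P = 47.5 + 2.5P.
108.5 = 3.5P, so P* = 31.
Q* = 156 − 1(31) = 125.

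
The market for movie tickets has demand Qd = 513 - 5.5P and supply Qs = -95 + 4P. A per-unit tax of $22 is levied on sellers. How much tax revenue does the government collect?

Pre-tax equilibrium: P* = 64, Q* = 161.
Tax on sellers shifts supply to Qs = -95 + 4(P − 22) = -183 + 4P.
513 - 5.5P = -183 + 4P gives buyer price Pb = 1392/19; sellers receive Ps = 1392/19 − 22 = 974/19.
New quantity: Q = 513 − 5.5(1392/19) = 2091/19.
Revenue = 22 × 2091/19 = 46002/19.

Tax revenue = 46002/19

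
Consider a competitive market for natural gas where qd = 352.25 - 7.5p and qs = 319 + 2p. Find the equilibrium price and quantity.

p* = 3.5, q* = 326

Set qd = qs: 352.25 - 7.5p = 319 + 2p.
33.25 = 9.5p, so p* = 3.5.
q* = 352.25 − 7.5(3.5) = 326.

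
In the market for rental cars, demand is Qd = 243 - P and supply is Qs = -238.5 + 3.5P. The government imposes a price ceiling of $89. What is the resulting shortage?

Equilibrium price would be P* = 107, so the ceiling at 89 binds.
At P = 89: Qd = 243 − 1(89) = 154, Qs = -238.5 + 3.5(89) = 73.
Shortage = 154 − 73 = 81.

Shortage = 81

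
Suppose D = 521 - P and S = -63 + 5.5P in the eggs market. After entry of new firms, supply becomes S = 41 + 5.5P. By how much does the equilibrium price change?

ΔP = -16

Original equilibrium: P* = 1168/13, Q* = 5605/13.
New equilibrium: 521 - P = 41 + 5.5P, so 480 = 6.5P and P' = 960/13; Q' = 521 − 1(960/13) = 5813/13.
Change in price: 960/13 − 1168/13 = -16.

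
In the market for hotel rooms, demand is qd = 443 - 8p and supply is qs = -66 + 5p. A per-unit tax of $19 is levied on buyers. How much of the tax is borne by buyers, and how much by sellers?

Buyers bear 95/13, sellers bear 152/13

Pre-tax equilibrium: p* = 509/13, q* = 1687/13.
Tax on buyers shifts demand to qd = 443 − 8(p + 19) = 291 - 8p.
291 - 8p = -66 + 5p gives seller price ps = 357/13; buyers pay pb = 357/13 + 19 = 604/13.
New quantity: q = 443 − 8(604/13) = 927/13.
Buyer burden = 604/13 − 509/13 = 95/13; seller burden = 509/13 − 357/13 = 152/13.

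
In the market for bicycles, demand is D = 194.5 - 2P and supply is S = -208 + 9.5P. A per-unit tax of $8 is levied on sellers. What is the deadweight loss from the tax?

Deadweight loss = 1216/23

Pre-tax equilibrium: P* = 35, Q* = 124.5.
Tax on sellers shifts supply to S = -208 + 9.5(P − 8) = -284 + 9.5P.
194.5 - 2P = -284 + 9.5P gives buyer price Pb = 957/23; sellers receive Ps = 957/23 − 8 = 773/23.
New quantity: Q = 194.5 − 2(957/23) = 5119/46.
DWL = ½ × 8 × (124.5 − 5119/46) = 1216/23.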